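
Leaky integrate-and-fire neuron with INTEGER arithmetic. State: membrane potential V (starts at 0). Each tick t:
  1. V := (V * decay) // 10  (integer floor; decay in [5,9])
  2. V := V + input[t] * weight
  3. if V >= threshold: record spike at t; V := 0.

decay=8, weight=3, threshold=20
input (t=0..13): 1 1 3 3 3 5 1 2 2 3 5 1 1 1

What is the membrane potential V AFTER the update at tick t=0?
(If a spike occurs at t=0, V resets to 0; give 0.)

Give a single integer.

Answer: 3

Derivation:
t=0: input=1 -> V=3
t=1: input=1 -> V=5
t=2: input=3 -> V=13
t=3: input=3 -> V=19
t=4: input=3 -> V=0 FIRE
t=5: input=5 -> V=15
t=6: input=1 -> V=15
t=7: input=2 -> V=18
t=8: input=2 -> V=0 FIRE
t=9: input=3 -> V=9
t=10: input=5 -> V=0 FIRE
t=11: input=1 -> V=3
t=12: input=1 -> V=5
t=13: input=1 -> V=7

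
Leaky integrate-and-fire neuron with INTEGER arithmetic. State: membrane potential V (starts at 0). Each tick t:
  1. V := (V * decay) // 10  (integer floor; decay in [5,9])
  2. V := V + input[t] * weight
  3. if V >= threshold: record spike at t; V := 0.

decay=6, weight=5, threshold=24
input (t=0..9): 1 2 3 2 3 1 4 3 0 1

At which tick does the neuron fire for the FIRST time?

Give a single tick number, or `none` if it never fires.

Answer: 4

Derivation:
t=0: input=1 -> V=5
t=1: input=2 -> V=13
t=2: input=3 -> V=22
t=3: input=2 -> V=23
t=4: input=3 -> V=0 FIRE
t=5: input=1 -> V=5
t=6: input=4 -> V=23
t=7: input=3 -> V=0 FIRE
t=8: input=0 -> V=0
t=9: input=1 -> V=5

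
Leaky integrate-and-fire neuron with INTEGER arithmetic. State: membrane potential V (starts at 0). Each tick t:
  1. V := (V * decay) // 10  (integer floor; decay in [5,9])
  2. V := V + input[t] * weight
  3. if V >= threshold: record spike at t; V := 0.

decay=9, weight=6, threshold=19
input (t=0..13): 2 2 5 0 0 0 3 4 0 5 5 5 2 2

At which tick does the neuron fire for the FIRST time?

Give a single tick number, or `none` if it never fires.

t=0: input=2 -> V=12
t=1: input=2 -> V=0 FIRE
t=2: input=5 -> V=0 FIRE
t=3: input=0 -> V=0
t=4: input=0 -> V=0
t=5: input=0 -> V=0
t=6: input=3 -> V=18
t=7: input=4 -> V=0 FIRE
t=8: input=0 -> V=0
t=9: input=5 -> V=0 FIRE
t=10: input=5 -> V=0 FIRE
t=11: input=5 -> V=0 FIRE
t=12: input=2 -> V=12
t=13: input=2 -> V=0 FIRE

Answer: 1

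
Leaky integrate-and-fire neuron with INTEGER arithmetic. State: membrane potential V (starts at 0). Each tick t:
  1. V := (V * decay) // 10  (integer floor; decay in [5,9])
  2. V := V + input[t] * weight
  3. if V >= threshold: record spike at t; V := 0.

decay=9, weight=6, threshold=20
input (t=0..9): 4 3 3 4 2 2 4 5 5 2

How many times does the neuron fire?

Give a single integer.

Answer: 7

Derivation:
t=0: input=4 -> V=0 FIRE
t=1: input=3 -> V=18
t=2: input=3 -> V=0 FIRE
t=3: input=4 -> V=0 FIRE
t=4: input=2 -> V=12
t=5: input=2 -> V=0 FIRE
t=6: input=4 -> V=0 FIRE
t=7: input=5 -> V=0 FIRE
t=8: input=5 -> V=0 FIRE
t=9: input=2 -> V=12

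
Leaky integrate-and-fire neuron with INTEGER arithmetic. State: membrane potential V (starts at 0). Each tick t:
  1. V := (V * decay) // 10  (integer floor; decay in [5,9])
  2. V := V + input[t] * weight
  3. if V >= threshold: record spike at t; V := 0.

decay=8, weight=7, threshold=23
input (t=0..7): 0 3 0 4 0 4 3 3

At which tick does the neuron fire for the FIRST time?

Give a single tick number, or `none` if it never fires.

Answer: 3

Derivation:
t=0: input=0 -> V=0
t=1: input=3 -> V=21
t=2: input=0 -> V=16
t=3: input=4 -> V=0 FIRE
t=4: input=0 -> V=0
t=5: input=4 -> V=0 FIRE
t=6: input=3 -> V=21
t=7: input=3 -> V=0 FIRE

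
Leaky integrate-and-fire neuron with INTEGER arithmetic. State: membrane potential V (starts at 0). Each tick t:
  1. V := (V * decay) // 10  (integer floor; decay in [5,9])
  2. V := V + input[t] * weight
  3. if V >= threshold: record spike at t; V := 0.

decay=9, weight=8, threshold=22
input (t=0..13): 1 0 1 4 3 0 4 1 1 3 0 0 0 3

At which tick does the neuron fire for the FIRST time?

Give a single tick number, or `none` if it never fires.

Answer: 3

Derivation:
t=0: input=1 -> V=8
t=1: input=0 -> V=7
t=2: input=1 -> V=14
t=3: input=4 -> V=0 FIRE
t=4: input=3 -> V=0 FIRE
t=5: input=0 -> V=0
t=6: input=4 -> V=0 FIRE
t=7: input=1 -> V=8
t=8: input=1 -> V=15
t=9: input=3 -> V=0 FIRE
t=10: input=0 -> V=0
t=11: input=0 -> V=0
t=12: input=0 -> V=0
t=13: input=3 -> V=0 FIRE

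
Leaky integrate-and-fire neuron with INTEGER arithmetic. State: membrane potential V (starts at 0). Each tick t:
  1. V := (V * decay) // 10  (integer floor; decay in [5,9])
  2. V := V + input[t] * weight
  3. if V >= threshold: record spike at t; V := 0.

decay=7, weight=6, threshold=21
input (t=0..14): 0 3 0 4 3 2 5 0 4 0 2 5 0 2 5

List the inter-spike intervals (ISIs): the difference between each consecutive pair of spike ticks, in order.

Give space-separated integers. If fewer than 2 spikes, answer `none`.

t=0: input=0 -> V=0
t=1: input=3 -> V=18
t=2: input=0 -> V=12
t=3: input=4 -> V=0 FIRE
t=4: input=3 -> V=18
t=5: input=2 -> V=0 FIRE
t=6: input=5 -> V=0 FIRE
t=7: input=0 -> V=0
t=8: input=4 -> V=0 FIRE
t=9: input=0 -> V=0
t=10: input=2 -> V=12
t=11: input=5 -> V=0 FIRE
t=12: input=0 -> V=0
t=13: input=2 -> V=12
t=14: input=5 -> V=0 FIRE

Answer: 2 1 2 3 3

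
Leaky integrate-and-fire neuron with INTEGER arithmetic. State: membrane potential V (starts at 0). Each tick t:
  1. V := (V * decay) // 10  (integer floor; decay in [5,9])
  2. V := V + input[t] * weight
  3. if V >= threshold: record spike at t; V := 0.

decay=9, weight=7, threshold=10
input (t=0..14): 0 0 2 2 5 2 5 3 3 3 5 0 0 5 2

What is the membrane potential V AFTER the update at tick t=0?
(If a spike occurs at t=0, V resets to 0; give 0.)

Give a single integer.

Answer: 0

Derivation:
t=0: input=0 -> V=0
t=1: input=0 -> V=0
t=2: input=2 -> V=0 FIRE
t=3: input=2 -> V=0 FIRE
t=4: input=5 -> V=0 FIRE
t=5: input=2 -> V=0 FIRE
t=6: input=5 -> V=0 FIRE
t=7: input=3 -> V=0 FIRE
t=8: input=3 -> V=0 FIRE
t=9: input=3 -> V=0 FIRE
t=10: input=5 -> V=0 FIRE
t=11: input=0 -> V=0
t=12: input=0 -> V=0
t=13: input=5 -> V=0 FIRE
t=14: input=2 -> V=0 FIRE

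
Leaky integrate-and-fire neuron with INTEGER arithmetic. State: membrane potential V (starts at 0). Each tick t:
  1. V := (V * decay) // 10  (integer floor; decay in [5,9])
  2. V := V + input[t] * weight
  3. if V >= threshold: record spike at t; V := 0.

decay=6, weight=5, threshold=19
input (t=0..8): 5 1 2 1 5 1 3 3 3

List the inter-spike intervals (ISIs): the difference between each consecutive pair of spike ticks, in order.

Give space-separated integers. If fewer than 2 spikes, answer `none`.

t=0: input=5 -> V=0 FIRE
t=1: input=1 -> V=5
t=2: input=2 -> V=13
t=3: input=1 -> V=12
t=4: input=5 -> V=0 FIRE
t=5: input=1 -> V=5
t=6: input=3 -> V=18
t=7: input=3 -> V=0 FIRE
t=8: input=3 -> V=15

Answer: 4 3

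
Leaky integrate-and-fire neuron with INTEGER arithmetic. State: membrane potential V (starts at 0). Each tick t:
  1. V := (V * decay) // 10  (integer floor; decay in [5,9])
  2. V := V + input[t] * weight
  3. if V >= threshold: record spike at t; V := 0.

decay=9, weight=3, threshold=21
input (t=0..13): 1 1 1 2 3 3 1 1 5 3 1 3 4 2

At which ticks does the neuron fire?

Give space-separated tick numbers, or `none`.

Answer: 5 9 12

Derivation:
t=0: input=1 -> V=3
t=1: input=1 -> V=5
t=2: input=1 -> V=7
t=3: input=2 -> V=12
t=4: input=3 -> V=19
t=5: input=3 -> V=0 FIRE
t=6: input=1 -> V=3
t=7: input=1 -> V=5
t=8: input=5 -> V=19
t=9: input=3 -> V=0 FIRE
t=10: input=1 -> V=3
t=11: input=3 -> V=11
t=12: input=4 -> V=0 FIRE
t=13: input=2 -> V=6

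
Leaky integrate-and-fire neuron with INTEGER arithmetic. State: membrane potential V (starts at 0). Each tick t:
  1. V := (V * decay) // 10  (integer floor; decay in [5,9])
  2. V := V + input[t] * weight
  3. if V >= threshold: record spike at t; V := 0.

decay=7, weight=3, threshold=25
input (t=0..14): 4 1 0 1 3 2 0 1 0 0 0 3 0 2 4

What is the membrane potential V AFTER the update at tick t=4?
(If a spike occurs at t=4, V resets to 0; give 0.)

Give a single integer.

t=0: input=4 -> V=12
t=1: input=1 -> V=11
t=2: input=0 -> V=7
t=3: input=1 -> V=7
t=4: input=3 -> V=13
t=5: input=2 -> V=15
t=6: input=0 -> V=10
t=7: input=1 -> V=10
t=8: input=0 -> V=7
t=9: input=0 -> V=4
t=10: input=0 -> V=2
t=11: input=3 -> V=10
t=12: input=0 -> V=7
t=13: input=2 -> V=10
t=14: input=4 -> V=19

Answer: 13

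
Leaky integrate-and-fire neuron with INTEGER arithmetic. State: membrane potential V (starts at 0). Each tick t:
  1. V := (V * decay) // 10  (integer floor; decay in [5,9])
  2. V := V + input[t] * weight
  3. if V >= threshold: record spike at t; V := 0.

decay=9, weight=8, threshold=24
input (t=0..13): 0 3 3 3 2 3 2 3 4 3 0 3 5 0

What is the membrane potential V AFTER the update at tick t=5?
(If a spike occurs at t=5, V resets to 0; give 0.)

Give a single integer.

Answer: 0

Derivation:
t=0: input=0 -> V=0
t=1: input=3 -> V=0 FIRE
t=2: input=3 -> V=0 FIRE
t=3: input=3 -> V=0 FIRE
t=4: input=2 -> V=16
t=5: input=3 -> V=0 FIRE
t=6: input=2 -> V=16
t=7: input=3 -> V=0 FIRE
t=8: input=4 -> V=0 FIRE
t=9: input=3 -> V=0 FIRE
t=10: input=0 -> V=0
t=11: input=3 -> V=0 FIRE
t=12: input=5 -> V=0 FIRE
t=13: input=0 -> V=0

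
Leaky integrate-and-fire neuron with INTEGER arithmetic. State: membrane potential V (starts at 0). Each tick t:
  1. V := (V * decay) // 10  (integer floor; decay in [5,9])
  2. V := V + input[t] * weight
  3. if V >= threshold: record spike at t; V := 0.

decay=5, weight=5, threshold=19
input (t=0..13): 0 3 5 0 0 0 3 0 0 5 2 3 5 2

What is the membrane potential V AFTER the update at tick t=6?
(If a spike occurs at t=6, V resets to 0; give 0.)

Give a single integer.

t=0: input=0 -> V=0
t=1: input=3 -> V=15
t=2: input=5 -> V=0 FIRE
t=3: input=0 -> V=0
t=4: input=0 -> V=0
t=5: input=0 -> V=0
t=6: input=3 -> V=15
t=7: input=0 -> V=7
t=8: input=0 -> V=3
t=9: input=5 -> V=0 FIRE
t=10: input=2 -> V=10
t=11: input=3 -> V=0 FIRE
t=12: input=5 -> V=0 FIRE
t=13: input=2 -> V=10

Answer: 15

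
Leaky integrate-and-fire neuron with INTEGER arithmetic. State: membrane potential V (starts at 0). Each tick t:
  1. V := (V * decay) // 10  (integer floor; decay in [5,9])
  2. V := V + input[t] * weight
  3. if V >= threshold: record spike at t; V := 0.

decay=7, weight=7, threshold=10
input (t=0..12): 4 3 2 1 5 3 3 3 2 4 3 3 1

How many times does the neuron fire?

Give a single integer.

Answer: 11

Derivation:
t=0: input=4 -> V=0 FIRE
t=1: input=3 -> V=0 FIRE
t=2: input=2 -> V=0 FIRE
t=3: input=1 -> V=7
t=4: input=5 -> V=0 FIRE
t=5: input=3 -> V=0 FIRE
t=6: input=3 -> V=0 FIRE
t=7: input=3 -> V=0 FIRE
t=8: input=2 -> V=0 FIRE
t=9: input=4 -> V=0 FIRE
t=10: input=3 -> V=0 FIRE
t=11: input=3 -> V=0 FIRE
t=12: input=1 -> V=7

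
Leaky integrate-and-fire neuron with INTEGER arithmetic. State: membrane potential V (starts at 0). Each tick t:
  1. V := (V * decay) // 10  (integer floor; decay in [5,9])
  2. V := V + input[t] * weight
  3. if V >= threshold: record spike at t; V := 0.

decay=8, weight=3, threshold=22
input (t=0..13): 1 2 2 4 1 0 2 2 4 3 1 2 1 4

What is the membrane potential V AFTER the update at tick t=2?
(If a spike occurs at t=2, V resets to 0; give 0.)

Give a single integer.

t=0: input=1 -> V=3
t=1: input=2 -> V=8
t=2: input=2 -> V=12
t=3: input=4 -> V=21
t=4: input=1 -> V=19
t=5: input=0 -> V=15
t=6: input=2 -> V=18
t=7: input=2 -> V=20
t=8: input=4 -> V=0 FIRE
t=9: input=3 -> V=9
t=10: input=1 -> V=10
t=11: input=2 -> V=14
t=12: input=1 -> V=14
t=13: input=4 -> V=0 FIRE

Answer: 12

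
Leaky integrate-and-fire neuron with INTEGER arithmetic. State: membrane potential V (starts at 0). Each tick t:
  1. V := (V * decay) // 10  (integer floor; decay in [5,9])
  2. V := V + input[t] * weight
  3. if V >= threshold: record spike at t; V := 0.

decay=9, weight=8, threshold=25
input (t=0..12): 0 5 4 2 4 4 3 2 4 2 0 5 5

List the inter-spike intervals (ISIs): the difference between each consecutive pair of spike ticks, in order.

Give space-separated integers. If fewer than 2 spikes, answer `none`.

t=0: input=0 -> V=0
t=1: input=5 -> V=0 FIRE
t=2: input=4 -> V=0 FIRE
t=3: input=2 -> V=16
t=4: input=4 -> V=0 FIRE
t=5: input=4 -> V=0 FIRE
t=6: input=3 -> V=24
t=7: input=2 -> V=0 FIRE
t=8: input=4 -> V=0 FIRE
t=9: input=2 -> V=16
t=10: input=0 -> V=14
t=11: input=5 -> V=0 FIRE
t=12: input=5 -> V=0 FIRE

Answer: 1 2 1 2 1 3 1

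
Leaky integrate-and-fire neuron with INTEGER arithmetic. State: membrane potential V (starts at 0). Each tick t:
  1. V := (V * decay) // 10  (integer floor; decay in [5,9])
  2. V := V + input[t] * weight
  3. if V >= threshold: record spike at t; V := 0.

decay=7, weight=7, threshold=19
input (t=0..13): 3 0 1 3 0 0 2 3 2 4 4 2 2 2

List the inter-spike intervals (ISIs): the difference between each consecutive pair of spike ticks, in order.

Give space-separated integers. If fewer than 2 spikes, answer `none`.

Answer: 3 4 2 1 2

Derivation:
t=0: input=3 -> V=0 FIRE
t=1: input=0 -> V=0
t=2: input=1 -> V=7
t=3: input=3 -> V=0 FIRE
t=4: input=0 -> V=0
t=5: input=0 -> V=0
t=6: input=2 -> V=14
t=7: input=3 -> V=0 FIRE
t=8: input=2 -> V=14
t=9: input=4 -> V=0 FIRE
t=10: input=4 -> V=0 FIRE
t=11: input=2 -> V=14
t=12: input=2 -> V=0 FIRE
t=13: input=2 -> V=14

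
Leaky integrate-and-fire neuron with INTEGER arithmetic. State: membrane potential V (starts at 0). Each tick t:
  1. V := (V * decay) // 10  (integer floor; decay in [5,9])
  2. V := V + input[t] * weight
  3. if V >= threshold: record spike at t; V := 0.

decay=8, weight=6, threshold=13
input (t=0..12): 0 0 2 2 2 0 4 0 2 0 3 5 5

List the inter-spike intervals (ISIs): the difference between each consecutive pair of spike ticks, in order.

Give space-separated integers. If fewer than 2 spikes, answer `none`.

t=0: input=0 -> V=0
t=1: input=0 -> V=0
t=2: input=2 -> V=12
t=3: input=2 -> V=0 FIRE
t=4: input=2 -> V=12
t=5: input=0 -> V=9
t=6: input=4 -> V=0 FIRE
t=7: input=0 -> V=0
t=8: input=2 -> V=12
t=9: input=0 -> V=9
t=10: input=3 -> V=0 FIRE
t=11: input=5 -> V=0 FIRE
t=12: input=5 -> V=0 FIRE

Answer: 3 4 1 1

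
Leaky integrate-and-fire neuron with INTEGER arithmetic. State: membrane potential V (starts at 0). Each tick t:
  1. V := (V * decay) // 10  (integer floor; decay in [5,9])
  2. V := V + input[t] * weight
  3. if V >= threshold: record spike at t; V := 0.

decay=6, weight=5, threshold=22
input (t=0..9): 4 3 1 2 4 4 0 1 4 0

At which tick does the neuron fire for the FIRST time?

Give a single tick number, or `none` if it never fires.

t=0: input=4 -> V=20
t=1: input=3 -> V=0 FIRE
t=2: input=1 -> V=5
t=3: input=2 -> V=13
t=4: input=4 -> V=0 FIRE
t=5: input=4 -> V=20
t=6: input=0 -> V=12
t=7: input=1 -> V=12
t=8: input=4 -> V=0 FIRE
t=9: input=0 -> V=0

Answer: 1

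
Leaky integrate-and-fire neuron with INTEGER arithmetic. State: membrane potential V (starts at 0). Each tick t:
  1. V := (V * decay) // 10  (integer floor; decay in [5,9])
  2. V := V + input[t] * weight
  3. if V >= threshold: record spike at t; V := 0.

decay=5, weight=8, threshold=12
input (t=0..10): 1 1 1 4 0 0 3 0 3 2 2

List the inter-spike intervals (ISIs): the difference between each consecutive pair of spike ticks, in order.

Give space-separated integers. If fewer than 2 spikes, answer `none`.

t=0: input=1 -> V=8
t=1: input=1 -> V=0 FIRE
t=2: input=1 -> V=8
t=3: input=4 -> V=0 FIRE
t=4: input=0 -> V=0
t=5: input=0 -> V=0
t=6: input=3 -> V=0 FIRE
t=7: input=0 -> V=0
t=8: input=3 -> V=0 FIRE
t=9: input=2 -> V=0 FIRE
t=10: input=2 -> V=0 FIRE

Answer: 2 3 2 1 1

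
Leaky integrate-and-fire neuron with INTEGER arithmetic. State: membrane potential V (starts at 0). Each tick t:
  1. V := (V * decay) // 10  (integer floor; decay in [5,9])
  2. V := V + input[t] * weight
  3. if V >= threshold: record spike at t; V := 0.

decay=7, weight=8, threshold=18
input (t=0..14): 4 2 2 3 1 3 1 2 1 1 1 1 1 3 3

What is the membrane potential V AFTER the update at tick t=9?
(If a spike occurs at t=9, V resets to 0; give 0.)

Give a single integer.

Answer: 13

Derivation:
t=0: input=4 -> V=0 FIRE
t=1: input=2 -> V=16
t=2: input=2 -> V=0 FIRE
t=3: input=3 -> V=0 FIRE
t=4: input=1 -> V=8
t=5: input=3 -> V=0 FIRE
t=6: input=1 -> V=8
t=7: input=2 -> V=0 FIRE
t=8: input=1 -> V=8
t=9: input=1 -> V=13
t=10: input=1 -> V=17
t=11: input=1 -> V=0 FIRE
t=12: input=1 -> V=8
t=13: input=3 -> V=0 FIRE
t=14: input=3 -> V=0 FIRE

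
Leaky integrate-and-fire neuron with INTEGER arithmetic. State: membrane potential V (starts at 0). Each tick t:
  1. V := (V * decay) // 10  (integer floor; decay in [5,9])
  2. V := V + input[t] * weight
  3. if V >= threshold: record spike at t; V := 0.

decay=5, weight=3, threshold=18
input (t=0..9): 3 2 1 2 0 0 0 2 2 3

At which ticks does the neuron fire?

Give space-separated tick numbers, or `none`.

t=0: input=3 -> V=9
t=1: input=2 -> V=10
t=2: input=1 -> V=8
t=3: input=2 -> V=10
t=4: input=0 -> V=5
t=5: input=0 -> V=2
t=6: input=0 -> V=1
t=7: input=2 -> V=6
t=8: input=2 -> V=9
t=9: input=3 -> V=13

Answer: none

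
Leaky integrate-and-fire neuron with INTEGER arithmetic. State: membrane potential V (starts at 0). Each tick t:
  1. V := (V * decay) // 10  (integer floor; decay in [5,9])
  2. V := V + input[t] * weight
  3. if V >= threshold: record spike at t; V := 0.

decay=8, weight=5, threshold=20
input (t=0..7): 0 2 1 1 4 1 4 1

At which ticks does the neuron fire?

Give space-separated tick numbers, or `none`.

Answer: 4 6

Derivation:
t=0: input=0 -> V=0
t=1: input=2 -> V=10
t=2: input=1 -> V=13
t=3: input=1 -> V=15
t=4: input=4 -> V=0 FIRE
t=5: input=1 -> V=5
t=6: input=4 -> V=0 FIRE
t=7: input=1 -> V=5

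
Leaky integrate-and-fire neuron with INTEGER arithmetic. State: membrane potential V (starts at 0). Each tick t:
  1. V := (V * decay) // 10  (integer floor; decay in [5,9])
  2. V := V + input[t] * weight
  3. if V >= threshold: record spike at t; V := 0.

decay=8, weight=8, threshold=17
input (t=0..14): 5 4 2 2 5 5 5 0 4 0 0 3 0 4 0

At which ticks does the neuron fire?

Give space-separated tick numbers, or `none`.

t=0: input=5 -> V=0 FIRE
t=1: input=4 -> V=0 FIRE
t=2: input=2 -> V=16
t=3: input=2 -> V=0 FIRE
t=4: input=5 -> V=0 FIRE
t=5: input=5 -> V=0 FIRE
t=6: input=5 -> V=0 FIRE
t=7: input=0 -> V=0
t=8: input=4 -> V=0 FIRE
t=9: input=0 -> V=0
t=10: input=0 -> V=0
t=11: input=3 -> V=0 FIRE
t=12: input=0 -> V=0
t=13: input=4 -> V=0 FIRE
t=14: input=0 -> V=0

Answer: 0 1 3 4 5 6 8 11 13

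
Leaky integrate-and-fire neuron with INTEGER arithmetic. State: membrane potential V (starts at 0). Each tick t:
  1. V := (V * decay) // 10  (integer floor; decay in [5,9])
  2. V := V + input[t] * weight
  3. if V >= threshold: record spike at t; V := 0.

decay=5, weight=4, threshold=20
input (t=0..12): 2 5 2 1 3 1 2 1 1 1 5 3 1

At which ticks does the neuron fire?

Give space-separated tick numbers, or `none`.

Answer: 1 10

Derivation:
t=0: input=2 -> V=8
t=1: input=5 -> V=0 FIRE
t=2: input=2 -> V=8
t=3: input=1 -> V=8
t=4: input=3 -> V=16
t=5: input=1 -> V=12
t=6: input=2 -> V=14
t=7: input=1 -> V=11
t=8: input=1 -> V=9
t=9: input=1 -> V=8
t=10: input=5 -> V=0 FIRE
t=11: input=3 -> V=12
t=12: input=1 -> V=10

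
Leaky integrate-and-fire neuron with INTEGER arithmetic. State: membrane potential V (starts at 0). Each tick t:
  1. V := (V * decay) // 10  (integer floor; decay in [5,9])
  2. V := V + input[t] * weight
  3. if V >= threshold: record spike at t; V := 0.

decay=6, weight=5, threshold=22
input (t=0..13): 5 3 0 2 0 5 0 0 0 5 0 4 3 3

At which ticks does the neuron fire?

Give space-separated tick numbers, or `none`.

Answer: 0 5 9 12

Derivation:
t=0: input=5 -> V=0 FIRE
t=1: input=3 -> V=15
t=2: input=0 -> V=9
t=3: input=2 -> V=15
t=4: input=0 -> V=9
t=5: input=5 -> V=0 FIRE
t=6: input=0 -> V=0
t=7: input=0 -> V=0
t=8: input=0 -> V=0
t=9: input=5 -> V=0 FIRE
t=10: input=0 -> V=0
t=11: input=4 -> V=20
t=12: input=3 -> V=0 FIRE
t=13: input=3 -> V=15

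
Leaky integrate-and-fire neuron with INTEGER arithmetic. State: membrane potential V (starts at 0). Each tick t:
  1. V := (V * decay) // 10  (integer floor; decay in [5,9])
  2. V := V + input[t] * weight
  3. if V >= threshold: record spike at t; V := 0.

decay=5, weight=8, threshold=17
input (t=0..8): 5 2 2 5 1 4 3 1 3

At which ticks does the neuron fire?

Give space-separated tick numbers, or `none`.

Answer: 0 2 3 5 6 8

Derivation:
t=0: input=5 -> V=0 FIRE
t=1: input=2 -> V=16
t=2: input=2 -> V=0 FIRE
t=3: input=5 -> V=0 FIRE
t=4: input=1 -> V=8
t=5: input=4 -> V=0 FIRE
t=6: input=3 -> V=0 FIRE
t=7: input=1 -> V=8
t=8: input=3 -> V=0 FIRE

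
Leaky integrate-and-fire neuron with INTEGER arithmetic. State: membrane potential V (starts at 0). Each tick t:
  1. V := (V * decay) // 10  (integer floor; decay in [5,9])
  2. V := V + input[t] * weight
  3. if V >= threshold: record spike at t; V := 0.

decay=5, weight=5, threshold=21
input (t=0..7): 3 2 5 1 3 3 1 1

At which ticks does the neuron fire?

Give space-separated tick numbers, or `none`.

t=0: input=3 -> V=15
t=1: input=2 -> V=17
t=2: input=5 -> V=0 FIRE
t=3: input=1 -> V=5
t=4: input=3 -> V=17
t=5: input=3 -> V=0 FIRE
t=6: input=1 -> V=5
t=7: input=1 -> V=7

Answer: 2 5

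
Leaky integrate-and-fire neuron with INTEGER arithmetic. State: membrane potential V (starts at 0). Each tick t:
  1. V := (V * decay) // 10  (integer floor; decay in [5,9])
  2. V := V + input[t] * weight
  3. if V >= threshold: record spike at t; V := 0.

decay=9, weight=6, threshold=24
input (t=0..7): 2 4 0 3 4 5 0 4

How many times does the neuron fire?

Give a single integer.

t=0: input=2 -> V=12
t=1: input=4 -> V=0 FIRE
t=2: input=0 -> V=0
t=3: input=3 -> V=18
t=4: input=4 -> V=0 FIRE
t=5: input=5 -> V=0 FIRE
t=6: input=0 -> V=0
t=7: input=4 -> V=0 FIRE

Answer: 4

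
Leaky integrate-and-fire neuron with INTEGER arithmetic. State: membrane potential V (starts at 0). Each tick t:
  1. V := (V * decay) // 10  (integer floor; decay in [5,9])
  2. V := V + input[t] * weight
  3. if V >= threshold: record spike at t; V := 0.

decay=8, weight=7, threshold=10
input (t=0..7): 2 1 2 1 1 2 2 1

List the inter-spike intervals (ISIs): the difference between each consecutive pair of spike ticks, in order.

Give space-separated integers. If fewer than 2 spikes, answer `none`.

t=0: input=2 -> V=0 FIRE
t=1: input=1 -> V=7
t=2: input=2 -> V=0 FIRE
t=3: input=1 -> V=7
t=4: input=1 -> V=0 FIRE
t=5: input=2 -> V=0 FIRE
t=6: input=2 -> V=0 FIRE
t=7: input=1 -> V=7

Answer: 2 2 1 1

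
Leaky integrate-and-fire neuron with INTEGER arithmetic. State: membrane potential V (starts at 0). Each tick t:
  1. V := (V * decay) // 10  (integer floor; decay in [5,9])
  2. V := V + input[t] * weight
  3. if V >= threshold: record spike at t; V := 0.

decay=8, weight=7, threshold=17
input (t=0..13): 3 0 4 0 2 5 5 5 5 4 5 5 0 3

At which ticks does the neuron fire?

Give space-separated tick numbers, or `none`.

t=0: input=3 -> V=0 FIRE
t=1: input=0 -> V=0
t=2: input=4 -> V=0 FIRE
t=3: input=0 -> V=0
t=4: input=2 -> V=14
t=5: input=5 -> V=0 FIRE
t=6: input=5 -> V=0 FIRE
t=7: input=5 -> V=0 FIRE
t=8: input=5 -> V=0 FIRE
t=9: input=4 -> V=0 FIRE
t=10: input=5 -> V=0 FIRE
t=11: input=5 -> V=0 FIRE
t=12: input=0 -> V=0
t=13: input=3 -> V=0 FIRE

Answer: 0 2 5 6 7 8 9 10 11 13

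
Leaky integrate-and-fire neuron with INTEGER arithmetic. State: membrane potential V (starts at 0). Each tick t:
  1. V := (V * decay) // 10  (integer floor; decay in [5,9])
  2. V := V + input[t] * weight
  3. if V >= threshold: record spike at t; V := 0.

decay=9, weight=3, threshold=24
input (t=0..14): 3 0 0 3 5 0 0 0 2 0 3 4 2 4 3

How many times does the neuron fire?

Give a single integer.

t=0: input=3 -> V=9
t=1: input=0 -> V=8
t=2: input=0 -> V=7
t=3: input=3 -> V=15
t=4: input=5 -> V=0 FIRE
t=5: input=0 -> V=0
t=6: input=0 -> V=0
t=7: input=0 -> V=0
t=8: input=2 -> V=6
t=9: input=0 -> V=5
t=10: input=3 -> V=13
t=11: input=4 -> V=23
t=12: input=2 -> V=0 FIRE
t=13: input=4 -> V=12
t=14: input=3 -> V=19

Answer: 2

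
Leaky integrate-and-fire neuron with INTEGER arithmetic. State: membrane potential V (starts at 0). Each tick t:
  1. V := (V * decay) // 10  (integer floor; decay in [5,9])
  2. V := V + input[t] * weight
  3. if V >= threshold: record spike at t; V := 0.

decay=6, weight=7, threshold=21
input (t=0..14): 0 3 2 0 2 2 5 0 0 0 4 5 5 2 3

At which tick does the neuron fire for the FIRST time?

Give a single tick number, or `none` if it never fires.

Answer: 1

Derivation:
t=0: input=0 -> V=0
t=1: input=3 -> V=0 FIRE
t=2: input=2 -> V=14
t=3: input=0 -> V=8
t=4: input=2 -> V=18
t=5: input=2 -> V=0 FIRE
t=6: input=5 -> V=0 FIRE
t=7: input=0 -> V=0
t=8: input=0 -> V=0
t=9: input=0 -> V=0
t=10: input=4 -> V=0 FIRE
t=11: input=5 -> V=0 FIRE
t=12: input=5 -> V=0 FIRE
t=13: input=2 -> V=14
t=14: input=3 -> V=0 FIRE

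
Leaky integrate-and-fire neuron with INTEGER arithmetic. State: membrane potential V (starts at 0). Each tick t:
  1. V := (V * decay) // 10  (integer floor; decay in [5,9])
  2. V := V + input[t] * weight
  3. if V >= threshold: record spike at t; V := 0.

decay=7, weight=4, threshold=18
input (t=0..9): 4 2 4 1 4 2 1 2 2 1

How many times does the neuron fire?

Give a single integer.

t=0: input=4 -> V=16
t=1: input=2 -> V=0 FIRE
t=2: input=4 -> V=16
t=3: input=1 -> V=15
t=4: input=4 -> V=0 FIRE
t=5: input=2 -> V=8
t=6: input=1 -> V=9
t=7: input=2 -> V=14
t=8: input=2 -> V=17
t=9: input=1 -> V=15

Answer: 2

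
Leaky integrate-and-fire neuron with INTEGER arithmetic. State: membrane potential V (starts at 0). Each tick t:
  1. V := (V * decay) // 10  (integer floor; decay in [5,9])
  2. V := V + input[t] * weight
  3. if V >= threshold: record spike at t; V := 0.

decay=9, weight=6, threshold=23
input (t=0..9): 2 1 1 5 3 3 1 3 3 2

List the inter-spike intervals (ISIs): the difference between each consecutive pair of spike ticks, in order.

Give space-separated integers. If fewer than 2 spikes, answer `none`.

Answer: 2 2 2

Derivation:
t=0: input=2 -> V=12
t=1: input=1 -> V=16
t=2: input=1 -> V=20
t=3: input=5 -> V=0 FIRE
t=4: input=3 -> V=18
t=5: input=3 -> V=0 FIRE
t=6: input=1 -> V=6
t=7: input=3 -> V=0 FIRE
t=8: input=3 -> V=18
t=9: input=2 -> V=0 FIRE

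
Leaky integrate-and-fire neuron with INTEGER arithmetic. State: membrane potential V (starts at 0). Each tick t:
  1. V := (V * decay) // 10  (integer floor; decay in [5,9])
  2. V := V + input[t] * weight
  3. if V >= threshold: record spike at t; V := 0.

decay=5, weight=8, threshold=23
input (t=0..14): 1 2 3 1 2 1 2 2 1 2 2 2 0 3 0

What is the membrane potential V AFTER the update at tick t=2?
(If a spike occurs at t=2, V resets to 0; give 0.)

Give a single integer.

Answer: 0

Derivation:
t=0: input=1 -> V=8
t=1: input=2 -> V=20
t=2: input=3 -> V=0 FIRE
t=3: input=1 -> V=8
t=4: input=2 -> V=20
t=5: input=1 -> V=18
t=6: input=2 -> V=0 FIRE
t=7: input=2 -> V=16
t=8: input=1 -> V=16
t=9: input=2 -> V=0 FIRE
t=10: input=2 -> V=16
t=11: input=2 -> V=0 FIRE
t=12: input=0 -> V=0
t=13: input=3 -> V=0 FIRE
t=14: input=0 -> V=0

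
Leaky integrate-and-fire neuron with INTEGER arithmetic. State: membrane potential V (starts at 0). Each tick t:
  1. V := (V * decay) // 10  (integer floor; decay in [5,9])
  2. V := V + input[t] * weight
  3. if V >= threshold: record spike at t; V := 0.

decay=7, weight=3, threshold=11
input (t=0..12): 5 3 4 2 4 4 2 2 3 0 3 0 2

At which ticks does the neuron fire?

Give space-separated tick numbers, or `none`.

t=0: input=5 -> V=0 FIRE
t=1: input=3 -> V=9
t=2: input=4 -> V=0 FIRE
t=3: input=2 -> V=6
t=4: input=4 -> V=0 FIRE
t=5: input=4 -> V=0 FIRE
t=6: input=2 -> V=6
t=7: input=2 -> V=10
t=8: input=3 -> V=0 FIRE
t=9: input=0 -> V=0
t=10: input=3 -> V=9
t=11: input=0 -> V=6
t=12: input=2 -> V=10

Answer: 0 2 4 5 8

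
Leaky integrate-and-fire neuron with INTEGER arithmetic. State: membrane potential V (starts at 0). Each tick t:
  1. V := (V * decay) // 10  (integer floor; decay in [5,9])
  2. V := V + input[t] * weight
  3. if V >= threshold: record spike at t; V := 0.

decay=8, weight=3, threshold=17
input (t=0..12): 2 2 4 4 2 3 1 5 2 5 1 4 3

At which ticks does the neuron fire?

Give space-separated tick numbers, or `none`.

t=0: input=2 -> V=6
t=1: input=2 -> V=10
t=2: input=4 -> V=0 FIRE
t=3: input=4 -> V=12
t=4: input=2 -> V=15
t=5: input=3 -> V=0 FIRE
t=6: input=1 -> V=3
t=7: input=5 -> V=0 FIRE
t=8: input=2 -> V=6
t=9: input=5 -> V=0 FIRE
t=10: input=1 -> V=3
t=11: input=4 -> V=14
t=12: input=3 -> V=0 FIRE

Answer: 2 5 7 9 12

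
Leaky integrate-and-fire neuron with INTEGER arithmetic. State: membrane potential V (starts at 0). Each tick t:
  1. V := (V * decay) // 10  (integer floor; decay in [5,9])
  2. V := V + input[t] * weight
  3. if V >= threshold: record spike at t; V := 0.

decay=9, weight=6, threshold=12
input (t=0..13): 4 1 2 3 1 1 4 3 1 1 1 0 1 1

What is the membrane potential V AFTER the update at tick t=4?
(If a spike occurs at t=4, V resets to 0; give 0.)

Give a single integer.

Answer: 6

Derivation:
t=0: input=4 -> V=0 FIRE
t=1: input=1 -> V=6
t=2: input=2 -> V=0 FIRE
t=3: input=3 -> V=0 FIRE
t=4: input=1 -> V=6
t=5: input=1 -> V=11
t=6: input=4 -> V=0 FIRE
t=7: input=3 -> V=0 FIRE
t=8: input=1 -> V=6
t=9: input=1 -> V=11
t=10: input=1 -> V=0 FIRE
t=11: input=0 -> V=0
t=12: input=1 -> V=6
t=13: input=1 -> V=11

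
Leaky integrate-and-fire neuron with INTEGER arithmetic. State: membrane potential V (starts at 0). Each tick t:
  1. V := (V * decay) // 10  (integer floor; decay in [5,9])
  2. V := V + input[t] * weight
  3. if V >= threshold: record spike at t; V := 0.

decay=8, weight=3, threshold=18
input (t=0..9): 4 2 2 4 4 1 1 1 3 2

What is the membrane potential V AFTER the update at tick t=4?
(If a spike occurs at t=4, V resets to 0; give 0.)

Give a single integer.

Answer: 0

Derivation:
t=0: input=4 -> V=12
t=1: input=2 -> V=15
t=2: input=2 -> V=0 FIRE
t=3: input=4 -> V=12
t=4: input=4 -> V=0 FIRE
t=5: input=1 -> V=3
t=6: input=1 -> V=5
t=7: input=1 -> V=7
t=8: input=3 -> V=14
t=9: input=2 -> V=17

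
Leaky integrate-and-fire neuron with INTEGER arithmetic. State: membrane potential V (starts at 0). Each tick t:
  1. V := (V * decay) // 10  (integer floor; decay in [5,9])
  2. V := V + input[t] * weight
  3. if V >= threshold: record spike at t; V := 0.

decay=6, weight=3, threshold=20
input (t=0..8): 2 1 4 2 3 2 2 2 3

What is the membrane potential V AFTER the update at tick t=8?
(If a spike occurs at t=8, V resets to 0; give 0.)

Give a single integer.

Answer: 18

Derivation:
t=0: input=2 -> V=6
t=1: input=1 -> V=6
t=2: input=4 -> V=15
t=3: input=2 -> V=15
t=4: input=3 -> V=18
t=5: input=2 -> V=16
t=6: input=2 -> V=15
t=7: input=2 -> V=15
t=8: input=3 -> V=18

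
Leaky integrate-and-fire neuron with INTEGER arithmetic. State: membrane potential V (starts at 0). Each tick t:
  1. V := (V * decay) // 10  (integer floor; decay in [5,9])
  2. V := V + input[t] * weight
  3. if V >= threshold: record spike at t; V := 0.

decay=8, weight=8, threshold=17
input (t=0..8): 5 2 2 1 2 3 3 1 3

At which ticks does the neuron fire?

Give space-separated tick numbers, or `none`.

t=0: input=5 -> V=0 FIRE
t=1: input=2 -> V=16
t=2: input=2 -> V=0 FIRE
t=3: input=1 -> V=8
t=4: input=2 -> V=0 FIRE
t=5: input=3 -> V=0 FIRE
t=6: input=3 -> V=0 FIRE
t=7: input=1 -> V=8
t=8: input=3 -> V=0 FIRE

Answer: 0 2 4 5 6 8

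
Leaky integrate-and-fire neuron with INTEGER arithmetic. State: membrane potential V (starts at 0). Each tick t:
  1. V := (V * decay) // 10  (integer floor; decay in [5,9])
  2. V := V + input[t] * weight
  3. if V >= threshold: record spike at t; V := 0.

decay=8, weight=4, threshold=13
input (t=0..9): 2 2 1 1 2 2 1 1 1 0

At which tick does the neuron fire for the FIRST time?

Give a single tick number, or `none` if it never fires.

Answer: 1

Derivation:
t=0: input=2 -> V=8
t=1: input=2 -> V=0 FIRE
t=2: input=1 -> V=4
t=3: input=1 -> V=7
t=4: input=2 -> V=0 FIRE
t=5: input=2 -> V=8
t=6: input=1 -> V=10
t=7: input=1 -> V=12
t=8: input=1 -> V=0 FIRE
t=9: input=0 -> V=0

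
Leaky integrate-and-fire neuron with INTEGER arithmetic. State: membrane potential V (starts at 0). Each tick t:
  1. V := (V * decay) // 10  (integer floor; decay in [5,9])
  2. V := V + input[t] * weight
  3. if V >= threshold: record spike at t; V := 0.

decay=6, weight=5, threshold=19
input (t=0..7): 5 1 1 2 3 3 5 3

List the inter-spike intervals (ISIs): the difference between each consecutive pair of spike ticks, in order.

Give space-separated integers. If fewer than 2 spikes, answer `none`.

Answer: 4 2

Derivation:
t=0: input=5 -> V=0 FIRE
t=1: input=1 -> V=5
t=2: input=1 -> V=8
t=3: input=2 -> V=14
t=4: input=3 -> V=0 FIRE
t=5: input=3 -> V=15
t=6: input=5 -> V=0 FIRE
t=7: input=3 -> V=15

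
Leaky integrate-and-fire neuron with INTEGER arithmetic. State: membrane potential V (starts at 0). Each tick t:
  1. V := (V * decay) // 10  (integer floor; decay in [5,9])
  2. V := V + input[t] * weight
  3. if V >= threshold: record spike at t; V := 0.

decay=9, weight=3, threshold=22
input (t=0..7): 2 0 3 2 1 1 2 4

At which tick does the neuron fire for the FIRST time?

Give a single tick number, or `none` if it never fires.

t=0: input=2 -> V=6
t=1: input=0 -> V=5
t=2: input=3 -> V=13
t=3: input=2 -> V=17
t=4: input=1 -> V=18
t=5: input=1 -> V=19
t=6: input=2 -> V=0 FIRE
t=7: input=4 -> V=12

Answer: 6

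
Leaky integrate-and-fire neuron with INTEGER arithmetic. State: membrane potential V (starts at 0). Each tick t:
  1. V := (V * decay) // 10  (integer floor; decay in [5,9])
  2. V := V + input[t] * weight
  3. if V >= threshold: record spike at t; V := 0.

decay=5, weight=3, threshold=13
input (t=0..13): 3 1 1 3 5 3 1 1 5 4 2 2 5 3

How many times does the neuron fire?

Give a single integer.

Answer: 3

Derivation:
t=0: input=3 -> V=9
t=1: input=1 -> V=7
t=2: input=1 -> V=6
t=3: input=3 -> V=12
t=4: input=5 -> V=0 FIRE
t=5: input=3 -> V=9
t=6: input=1 -> V=7
t=7: input=1 -> V=6
t=8: input=5 -> V=0 FIRE
t=9: input=4 -> V=12
t=10: input=2 -> V=12
t=11: input=2 -> V=12
t=12: input=5 -> V=0 FIRE
t=13: input=3 -> V=9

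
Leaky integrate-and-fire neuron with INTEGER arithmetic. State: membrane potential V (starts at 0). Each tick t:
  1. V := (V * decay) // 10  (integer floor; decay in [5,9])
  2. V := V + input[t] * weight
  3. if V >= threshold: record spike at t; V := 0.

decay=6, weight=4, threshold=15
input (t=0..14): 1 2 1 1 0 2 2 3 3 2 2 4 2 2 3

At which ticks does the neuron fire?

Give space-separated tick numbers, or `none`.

t=0: input=1 -> V=4
t=1: input=2 -> V=10
t=2: input=1 -> V=10
t=3: input=1 -> V=10
t=4: input=0 -> V=6
t=5: input=2 -> V=11
t=6: input=2 -> V=14
t=7: input=3 -> V=0 FIRE
t=8: input=3 -> V=12
t=9: input=2 -> V=0 FIRE
t=10: input=2 -> V=8
t=11: input=4 -> V=0 FIRE
t=12: input=2 -> V=8
t=13: input=2 -> V=12
t=14: input=3 -> V=0 FIRE

Answer: 7 9 11 14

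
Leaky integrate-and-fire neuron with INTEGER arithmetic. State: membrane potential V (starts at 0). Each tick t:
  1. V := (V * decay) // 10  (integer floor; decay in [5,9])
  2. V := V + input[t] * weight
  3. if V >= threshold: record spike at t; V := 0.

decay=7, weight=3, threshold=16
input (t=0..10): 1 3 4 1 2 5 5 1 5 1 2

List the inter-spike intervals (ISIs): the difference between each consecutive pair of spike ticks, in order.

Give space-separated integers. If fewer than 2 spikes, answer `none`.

t=0: input=1 -> V=3
t=1: input=3 -> V=11
t=2: input=4 -> V=0 FIRE
t=3: input=1 -> V=3
t=4: input=2 -> V=8
t=5: input=5 -> V=0 FIRE
t=6: input=5 -> V=15
t=7: input=1 -> V=13
t=8: input=5 -> V=0 FIRE
t=9: input=1 -> V=3
t=10: input=2 -> V=8

Answer: 3 3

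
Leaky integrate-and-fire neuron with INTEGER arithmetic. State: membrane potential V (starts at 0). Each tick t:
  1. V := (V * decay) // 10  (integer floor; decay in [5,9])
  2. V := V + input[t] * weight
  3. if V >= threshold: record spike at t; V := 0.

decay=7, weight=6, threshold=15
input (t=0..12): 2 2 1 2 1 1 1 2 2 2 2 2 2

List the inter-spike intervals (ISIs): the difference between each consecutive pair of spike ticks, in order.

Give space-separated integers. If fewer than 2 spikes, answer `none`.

t=0: input=2 -> V=12
t=1: input=2 -> V=0 FIRE
t=2: input=1 -> V=6
t=3: input=2 -> V=0 FIRE
t=4: input=1 -> V=6
t=5: input=1 -> V=10
t=6: input=1 -> V=13
t=7: input=2 -> V=0 FIRE
t=8: input=2 -> V=12
t=9: input=2 -> V=0 FIRE
t=10: input=2 -> V=12
t=11: input=2 -> V=0 FIRE
t=12: input=2 -> V=12

Answer: 2 4 2 2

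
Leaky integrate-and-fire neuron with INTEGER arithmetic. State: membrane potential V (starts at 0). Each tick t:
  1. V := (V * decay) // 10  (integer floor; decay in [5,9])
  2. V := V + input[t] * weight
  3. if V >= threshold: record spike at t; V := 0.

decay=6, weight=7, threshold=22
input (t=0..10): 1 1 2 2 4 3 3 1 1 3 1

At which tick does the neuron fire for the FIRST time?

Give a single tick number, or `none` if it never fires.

t=0: input=1 -> V=7
t=1: input=1 -> V=11
t=2: input=2 -> V=20
t=3: input=2 -> V=0 FIRE
t=4: input=4 -> V=0 FIRE
t=5: input=3 -> V=21
t=6: input=3 -> V=0 FIRE
t=7: input=1 -> V=7
t=8: input=1 -> V=11
t=9: input=3 -> V=0 FIRE
t=10: input=1 -> V=7

Answer: 3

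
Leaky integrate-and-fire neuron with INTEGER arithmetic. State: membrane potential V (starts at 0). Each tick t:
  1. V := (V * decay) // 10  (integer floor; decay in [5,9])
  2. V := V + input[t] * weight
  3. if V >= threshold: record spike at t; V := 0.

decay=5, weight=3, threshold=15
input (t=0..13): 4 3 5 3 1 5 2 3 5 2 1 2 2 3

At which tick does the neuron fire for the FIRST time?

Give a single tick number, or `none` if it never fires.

t=0: input=4 -> V=12
t=1: input=3 -> V=0 FIRE
t=2: input=5 -> V=0 FIRE
t=3: input=3 -> V=9
t=4: input=1 -> V=7
t=5: input=5 -> V=0 FIRE
t=6: input=2 -> V=6
t=7: input=3 -> V=12
t=8: input=5 -> V=0 FIRE
t=9: input=2 -> V=6
t=10: input=1 -> V=6
t=11: input=2 -> V=9
t=12: input=2 -> V=10
t=13: input=3 -> V=14

Answer: 1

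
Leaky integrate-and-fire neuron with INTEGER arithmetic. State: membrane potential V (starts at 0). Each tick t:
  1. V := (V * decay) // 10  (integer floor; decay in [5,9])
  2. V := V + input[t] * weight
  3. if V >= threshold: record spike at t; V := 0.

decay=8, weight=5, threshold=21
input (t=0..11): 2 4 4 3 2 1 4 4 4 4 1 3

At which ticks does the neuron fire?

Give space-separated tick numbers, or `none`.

t=0: input=2 -> V=10
t=1: input=4 -> V=0 FIRE
t=2: input=4 -> V=20
t=3: input=3 -> V=0 FIRE
t=4: input=2 -> V=10
t=5: input=1 -> V=13
t=6: input=4 -> V=0 FIRE
t=7: input=4 -> V=20
t=8: input=4 -> V=0 FIRE
t=9: input=4 -> V=20
t=10: input=1 -> V=0 FIRE
t=11: input=3 -> V=15

Answer: 1 3 6 8 10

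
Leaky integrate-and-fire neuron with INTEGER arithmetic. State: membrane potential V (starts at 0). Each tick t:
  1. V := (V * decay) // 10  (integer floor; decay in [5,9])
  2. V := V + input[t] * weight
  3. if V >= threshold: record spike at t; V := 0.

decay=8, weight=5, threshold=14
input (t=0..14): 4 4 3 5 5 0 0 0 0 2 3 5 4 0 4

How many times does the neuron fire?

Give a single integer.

Answer: 9

Derivation:
t=0: input=4 -> V=0 FIRE
t=1: input=4 -> V=0 FIRE
t=2: input=3 -> V=0 FIRE
t=3: input=5 -> V=0 FIRE
t=4: input=5 -> V=0 FIRE
t=5: input=0 -> V=0
t=6: input=0 -> V=0
t=7: input=0 -> V=0
t=8: input=0 -> V=0
t=9: input=2 -> V=10
t=10: input=3 -> V=0 FIRE
t=11: input=5 -> V=0 FIRE
t=12: input=4 -> V=0 FIRE
t=13: input=0 -> V=0
t=14: input=4 -> V=0 FIRE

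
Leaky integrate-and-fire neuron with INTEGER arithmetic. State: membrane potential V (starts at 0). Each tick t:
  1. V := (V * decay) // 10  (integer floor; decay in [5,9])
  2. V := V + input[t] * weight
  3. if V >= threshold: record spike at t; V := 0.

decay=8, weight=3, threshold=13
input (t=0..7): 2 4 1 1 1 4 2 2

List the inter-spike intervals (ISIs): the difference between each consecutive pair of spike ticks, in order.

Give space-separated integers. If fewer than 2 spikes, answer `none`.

Answer: 4

Derivation:
t=0: input=2 -> V=6
t=1: input=4 -> V=0 FIRE
t=2: input=1 -> V=3
t=3: input=1 -> V=5
t=4: input=1 -> V=7
t=5: input=4 -> V=0 FIRE
t=6: input=2 -> V=6
t=7: input=2 -> V=10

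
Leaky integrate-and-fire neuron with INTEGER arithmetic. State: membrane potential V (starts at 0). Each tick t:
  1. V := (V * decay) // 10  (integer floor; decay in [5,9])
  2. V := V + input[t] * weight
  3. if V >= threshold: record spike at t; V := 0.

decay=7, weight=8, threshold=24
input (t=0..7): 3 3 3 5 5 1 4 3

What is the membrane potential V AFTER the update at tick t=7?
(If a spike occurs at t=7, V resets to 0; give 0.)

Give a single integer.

t=0: input=3 -> V=0 FIRE
t=1: input=3 -> V=0 FIRE
t=2: input=3 -> V=0 FIRE
t=3: input=5 -> V=0 FIRE
t=4: input=5 -> V=0 FIRE
t=5: input=1 -> V=8
t=6: input=4 -> V=0 FIRE
t=7: input=3 -> V=0 FIRE

Answer: 0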